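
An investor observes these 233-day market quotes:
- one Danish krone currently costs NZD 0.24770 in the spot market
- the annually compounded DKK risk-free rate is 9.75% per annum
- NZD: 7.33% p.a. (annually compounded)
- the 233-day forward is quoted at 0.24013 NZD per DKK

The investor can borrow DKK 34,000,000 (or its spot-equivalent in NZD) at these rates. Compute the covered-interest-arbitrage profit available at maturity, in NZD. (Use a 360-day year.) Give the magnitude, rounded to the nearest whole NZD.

NZD 145,203

T = 233/360 years.
Keep in DKK, deliver into the forward: 34,000,000·1.062064051·0.24013 = NZD 8,671,136.98.
Swap to NZD now, deposit: 34,000,000·0.24770·1.046847445 = NZD 8,816,339.81.
The quoted forward undervalues DKK, so borrow DKK, convert to NZD at spot, deposit the NZD at 7.33%, and buy DKK forward at 0.24013 to cover the loan.
Arbitrage profit = |8,671,136.98 − 8,816,339.81| = NZD 145,203.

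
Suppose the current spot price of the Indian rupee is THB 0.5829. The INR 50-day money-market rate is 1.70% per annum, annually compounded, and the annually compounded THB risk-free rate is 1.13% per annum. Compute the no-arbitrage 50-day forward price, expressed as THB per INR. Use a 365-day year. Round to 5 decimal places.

T = 50/365 years.
THB growth factor: (1 + 0.0113)^(50/365) = 1.0015404.
Growth of 1 INR over T: (1 + 0.0170)^(50/365) = 1.0023119.
CIP: F = S · (grow THB)/(grow INR) = 0.5829 × 1.0015404/1.0023119 = 0.5824513 THB per INR.

0.58245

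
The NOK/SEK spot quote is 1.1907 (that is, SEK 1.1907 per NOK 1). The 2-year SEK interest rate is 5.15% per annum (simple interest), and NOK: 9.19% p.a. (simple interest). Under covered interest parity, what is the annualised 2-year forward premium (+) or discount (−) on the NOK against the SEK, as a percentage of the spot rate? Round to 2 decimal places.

-3.41%

T = 2 years.
No-arbitrage forward: 1.1907 × 1.103000 / 1.183800 = 1.1094290 SEK/NOK.
Annualised premium = (F − S)/S × (1/T) = (1.1094290 − 1.1907)/1.1907 ÷ 2 = -3.41%.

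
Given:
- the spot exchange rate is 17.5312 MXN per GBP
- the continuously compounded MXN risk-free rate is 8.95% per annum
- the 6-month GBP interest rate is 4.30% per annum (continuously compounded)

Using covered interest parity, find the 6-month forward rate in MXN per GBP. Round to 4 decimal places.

17.9436

T = 6/12 years.
MXN growth factor: e^(0.0895×6/12) = 1.04576639.
GBP accumulates by e^(0.0430×6/12) = 1.02173279.
So F = 17.5312 × 1.04576639 / 1.02173279 = 17.943576 (MXN/GBP).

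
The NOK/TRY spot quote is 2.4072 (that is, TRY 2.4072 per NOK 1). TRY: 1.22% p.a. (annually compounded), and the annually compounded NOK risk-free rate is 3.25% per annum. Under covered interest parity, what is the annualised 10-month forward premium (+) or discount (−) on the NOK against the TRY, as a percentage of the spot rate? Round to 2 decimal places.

-1.97%

T = 10/12 years.
F = S · g_TRY/g_NOK = 2.4072 × 1.0101564/1.0270109 = 2.3676949.
(F − S)/S ÷ T = (2.3676949 − 2.4072)/2.4072/(10/12) = -0.019693 → -1.97%.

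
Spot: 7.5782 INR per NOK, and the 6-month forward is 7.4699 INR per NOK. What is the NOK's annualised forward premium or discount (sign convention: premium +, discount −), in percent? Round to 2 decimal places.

-2.86%

T = 6/12 years.
NOK trades forward at -1.42910% vs spot over the period.
Annualise by dividing by T: -0.0142910 / (6/12) = -0.028582 → -2.86%.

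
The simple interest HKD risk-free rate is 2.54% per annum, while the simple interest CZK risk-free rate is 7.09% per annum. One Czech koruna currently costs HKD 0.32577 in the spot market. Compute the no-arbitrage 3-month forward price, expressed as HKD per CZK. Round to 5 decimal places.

0.32213

T = 3/12 years.
Growth of 1 HKD over T: 1 + 0.0254×3/12 = 1.006350.
CZK accumulates by 1 + 0.0709×3/12 = 1.017725.
So F = 0.32577 × 1.006350 / 1.017725 = 0.3221289 (HKD/CZK).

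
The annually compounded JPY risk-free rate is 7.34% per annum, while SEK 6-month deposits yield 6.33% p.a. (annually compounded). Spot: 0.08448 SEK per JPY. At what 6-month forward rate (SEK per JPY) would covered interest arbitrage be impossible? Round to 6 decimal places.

0.084082

T = 6/12 years.
Growth of 1 SEK over T: (1 + 0.0633)^(6/12) = 1.0311644.
JPY accumulates by (1 + 0.0734)^(6/12) = 1.0360502.
CIP: F = S · (grow SEK)/(grow JPY) = 0.08448 × 1.0311644/1.0360502 = 0.08408161 SEK per JPY.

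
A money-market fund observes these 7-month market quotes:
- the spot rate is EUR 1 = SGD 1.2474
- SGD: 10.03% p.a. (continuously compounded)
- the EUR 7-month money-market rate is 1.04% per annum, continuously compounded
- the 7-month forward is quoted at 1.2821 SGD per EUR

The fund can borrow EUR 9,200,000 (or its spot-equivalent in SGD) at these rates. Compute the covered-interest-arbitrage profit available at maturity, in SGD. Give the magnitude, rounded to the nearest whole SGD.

T = 7/12 years.
Route A — deposit EUR, sell forward: 9,200,000 × 1.0060851062 × 1.2821 = SGD 11,867,095.77.
Route B — convert at spot, deposit SGD: 9,200,000 × 1.2474 × 1.0602538211 = SGD 12,167,557.67.
The quoted forward undervalues EUR, so borrow EUR, convert to SGD at spot, deposit the SGD at 10.03%, and buy EUR forward at 1.2821 to cover the loan.
Arbitrage profit = |11,867,095.77 − 12,167,557.67| = SGD 300,462.

SGD 300,462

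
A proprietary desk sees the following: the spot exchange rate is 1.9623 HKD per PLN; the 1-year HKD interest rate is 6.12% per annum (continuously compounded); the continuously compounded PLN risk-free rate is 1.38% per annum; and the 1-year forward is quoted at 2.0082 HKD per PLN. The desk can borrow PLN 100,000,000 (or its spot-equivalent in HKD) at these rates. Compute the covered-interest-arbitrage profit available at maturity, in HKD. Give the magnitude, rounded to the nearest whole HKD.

HKD 5,003,846

T = 1 year.
Route A — deposit PLN, sell forward: 100,000,000 × 1.01389565953 × 2.0082 = HKD 203,610,526.35.
Route B — convert at spot, deposit HKD: 100,000,000 × 1.9623 × 1.06311151523 = HKD 208,614,372.63.
The quoted forward undervalues PLN, so borrow PLN, convert to HKD at spot, deposit the HKD at 6.12%, and buy PLN forward at 2.0082 to cover the loan.
Arbitrage profit = |203,610,526.35 − 208,614,372.63| = HKD 5,003,846.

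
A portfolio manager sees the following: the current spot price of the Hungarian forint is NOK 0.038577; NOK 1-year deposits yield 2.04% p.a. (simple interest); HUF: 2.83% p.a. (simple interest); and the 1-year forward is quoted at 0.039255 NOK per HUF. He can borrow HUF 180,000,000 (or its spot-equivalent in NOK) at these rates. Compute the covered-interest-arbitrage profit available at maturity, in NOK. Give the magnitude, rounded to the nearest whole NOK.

NOK 180,350

T = 1 year.
Keep in HUF, deliver into the forward: 180,000,000·1.028300·0.039255 = NOK 7,265,864.97.
Swap to NOK now, deposit: 180,000,000·0.038577·1.020400 = NOK 7,085,514.74.
The quoted forward overvalues HUF, so borrow NOK, buy HUF at spot, deposit the HUF at 2.83%, and sell the proceeds forward at 0.039255.
The gap between the two covered legs is NOK 180,350.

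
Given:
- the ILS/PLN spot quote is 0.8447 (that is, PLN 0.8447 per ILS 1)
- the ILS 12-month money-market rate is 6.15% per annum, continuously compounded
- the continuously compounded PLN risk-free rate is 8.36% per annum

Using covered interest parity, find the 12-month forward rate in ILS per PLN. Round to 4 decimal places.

1.1580

T = 1 year.
PLN growth factor: e^(0.0836×1) = 1.0871939.
Growth of 1 ILS over T: e^(0.0615×1) = 1.0634305.
Forward (PLN per ILS) = 0.8447 × 1.0871939 / 1.0634305 = 0.8635757.
Quoted the other way: 1/0.8635757 = 1.1580 ILS per PLN.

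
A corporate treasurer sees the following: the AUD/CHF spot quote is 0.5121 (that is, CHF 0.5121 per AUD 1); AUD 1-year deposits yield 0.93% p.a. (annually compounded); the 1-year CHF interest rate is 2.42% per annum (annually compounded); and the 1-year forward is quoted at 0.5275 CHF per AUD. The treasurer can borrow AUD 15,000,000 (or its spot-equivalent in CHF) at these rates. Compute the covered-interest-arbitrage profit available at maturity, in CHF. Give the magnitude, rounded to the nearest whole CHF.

T = 1 year.
Invest the AUD and cover forward: 15,000,000 × 1.009300 × 0.5275 = CHF 7,986,086.25.
Convert at spot and invest in CHF: 15,000,000 × 0.5121 × 1.024200 = CHF 7,867,392.30.
The quoted forward overvalues AUD, so borrow CHF, buy AUD at spot, deposit the AUD at 0.93%, and sell the proceeds forward at 0.5275.
Arbitrage profit = |7,986,086.25 − 7,867,392.30| = CHF 118,694.

CHF 118,694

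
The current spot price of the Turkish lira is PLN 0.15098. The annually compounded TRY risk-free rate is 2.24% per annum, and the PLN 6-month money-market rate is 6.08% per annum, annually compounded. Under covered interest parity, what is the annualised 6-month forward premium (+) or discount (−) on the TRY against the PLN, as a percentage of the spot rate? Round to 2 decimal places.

+3.72%

T = 6/12 years.
No-arbitrage forward: 0.15098 × 1.0299515 / 1.011138 = 0.15378917 PLN/TRY.
(F − S)/S ÷ T = (0.15378917 − 0.15098)/0.15098/(6/12) = 0.037212 → 3.72%.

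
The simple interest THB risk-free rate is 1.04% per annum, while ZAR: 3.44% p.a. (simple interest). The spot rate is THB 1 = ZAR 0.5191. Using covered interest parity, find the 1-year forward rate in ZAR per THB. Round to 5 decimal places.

0.53143

T = 1 year.
ZAR accumulates by 1 + 0.0344×1 = 1.034400.
THB growth factor: 1 + 0.0104×1 = 1.010400.
Forward (ZAR per THB) = 0.5191 × 1.034400 / 1.010400 = 0.5314302.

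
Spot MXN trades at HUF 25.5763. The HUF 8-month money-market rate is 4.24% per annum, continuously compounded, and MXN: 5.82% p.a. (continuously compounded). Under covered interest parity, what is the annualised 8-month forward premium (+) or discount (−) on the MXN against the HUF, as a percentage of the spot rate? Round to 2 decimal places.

T = 8/12 years.
CIP forward (HUF per MXN) = 25.5763 × 1.028670/1.0395626 = 25.3083100.
(F − S)/S ÷ T = (25.3083100 − 25.5763)/25.5763/(8/12) = -0.015717 → -1.57%.

-1.57%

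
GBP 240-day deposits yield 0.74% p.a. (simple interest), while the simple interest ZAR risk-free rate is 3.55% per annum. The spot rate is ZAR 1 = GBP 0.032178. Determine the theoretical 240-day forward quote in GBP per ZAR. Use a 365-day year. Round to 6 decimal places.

T = 240/365 years.
Growth of 1 GBP over T: 1 + 0.0074×240/365 = 1.0048658.
ZAR growth factor: 1 + 0.0355×240/365 = 1.0233425.
CIP: F = S · (grow GBP)/(grow ZAR) = 0.032178 × 1.0048658/1.0233425 = 0.03159702 GBP per ZAR.

0.031597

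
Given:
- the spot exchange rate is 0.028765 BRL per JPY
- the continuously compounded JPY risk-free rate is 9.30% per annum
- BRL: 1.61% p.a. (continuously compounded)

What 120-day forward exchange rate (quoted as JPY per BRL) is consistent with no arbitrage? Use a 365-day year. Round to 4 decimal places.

35.6546

T = 120/365 years.
BRL growth factor: e^(0.0161×120/365) = 1.00530718.
Growth of 1 JPY over T: e^(0.0930×120/365) = 1.03104757.
CIP: F = S · (grow BRL)/(grow JPY) = 0.028765 × 1.00530718/1.03104757 = 0.028046874 BRL per JPY.
Invert for JPY per BRL: 1 / 0.028046874 = 35.6546.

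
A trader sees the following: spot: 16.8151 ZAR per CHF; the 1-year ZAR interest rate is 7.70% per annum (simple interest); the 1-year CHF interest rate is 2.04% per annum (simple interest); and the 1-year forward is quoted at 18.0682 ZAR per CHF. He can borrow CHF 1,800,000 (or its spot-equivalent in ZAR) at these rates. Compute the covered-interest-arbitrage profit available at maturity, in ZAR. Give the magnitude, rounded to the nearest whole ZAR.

T = 1 year.
Keep in CHF, deliver into the forward: 1,800,000·1.020400·18.0682 = ZAR 33,186,224.30.
Swap to ZAR now, deposit: 1,800,000·16.8151·1.077000 = ZAR 32,597,752.86.
The quoted forward overvalues CHF, so borrow ZAR, buy CHF at spot, deposit the CHF at 2.04%, and sell the proceeds forward at 18.0682.
Arbitrage profit = |33,186,224.30 − 32,597,752.86| = ZAR 588,471.

ZAR 588,471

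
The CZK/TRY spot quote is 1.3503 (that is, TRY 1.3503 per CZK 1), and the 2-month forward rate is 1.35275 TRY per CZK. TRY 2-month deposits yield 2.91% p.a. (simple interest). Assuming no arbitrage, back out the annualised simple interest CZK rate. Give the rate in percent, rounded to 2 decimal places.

T = 2/12 years.
F/S = 1.35275/1.3503 = 1.0018144 = (growth of TRY) / (growth of CZK).
TRY growth factor: 1 + 0.0291×2/12 = 1.004850.
That pins the CZK growth at 1.0030301.
r = (1.0030301 − 1)/(2/12) = 0.018181 → 1.82%.

1.82%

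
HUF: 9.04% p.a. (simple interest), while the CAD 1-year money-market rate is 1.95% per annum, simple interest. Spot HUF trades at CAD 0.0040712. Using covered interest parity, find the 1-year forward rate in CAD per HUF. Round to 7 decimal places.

0.0038065

T = 1 year.
CAD accumulates by 1 + 0.0195×1 = 1.019500.
HUF accumulates by 1 + 0.0904×1 = 1.090400.
CIP: F = S · (grow CAD)/(grow HUF) = 0.0040712 × 1.019500/1.090400 = 0.003806482 CAD per HUF.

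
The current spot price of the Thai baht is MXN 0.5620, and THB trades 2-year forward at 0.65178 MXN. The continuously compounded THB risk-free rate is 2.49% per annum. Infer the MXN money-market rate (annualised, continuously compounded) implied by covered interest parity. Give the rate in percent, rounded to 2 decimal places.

9.90%

T = 2 years.
F/S = 0.65178/0.562 = 1.1597509 = (growth of MXN) / (growth of THB).
THB growth factor: e^(0.0249×2) = 1.0510609.
Hence g_MXN = 1.2189688.
Take logs: ln 1.2189688 / 2 = 0.099003, so 9.90%.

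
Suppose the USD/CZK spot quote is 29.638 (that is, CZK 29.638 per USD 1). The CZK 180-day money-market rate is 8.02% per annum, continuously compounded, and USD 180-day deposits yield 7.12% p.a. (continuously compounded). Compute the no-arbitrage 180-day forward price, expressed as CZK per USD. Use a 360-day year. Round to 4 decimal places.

T = 180/360 years.
CZK growth factor: e^(0.0802×180/360) = 1.04091486.
Growth of 1 USD over T: e^(0.0712×180/360) = 1.03624127.
CIP: F = S · (grow CZK)/(grow USD) = 29.638 × 1.04091486/1.03624127 = 29.771671 CZK per USD.

29.7717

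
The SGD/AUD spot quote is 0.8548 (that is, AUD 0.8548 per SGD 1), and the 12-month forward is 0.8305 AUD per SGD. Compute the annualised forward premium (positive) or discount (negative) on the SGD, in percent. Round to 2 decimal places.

T = 1 year.
SGD trades forward at -2.84277% vs spot over the period.
×(1/T) gives -2.84% p.a.

-2.84%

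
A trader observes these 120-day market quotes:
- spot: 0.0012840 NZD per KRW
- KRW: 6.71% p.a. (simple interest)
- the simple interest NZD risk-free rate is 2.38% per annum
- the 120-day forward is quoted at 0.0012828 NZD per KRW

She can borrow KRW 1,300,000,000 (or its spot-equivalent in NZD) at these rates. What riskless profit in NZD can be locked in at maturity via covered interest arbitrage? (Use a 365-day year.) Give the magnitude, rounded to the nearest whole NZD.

T = 120/365 years.
Keep in KRW, deliver into the forward: 1,300,000,000·1.022060274·0.0012828 = NZD 1,704,428.60.
Swap to NZD now, deposit: 1,300,000,000·0.0012840·1.007824658 = NZD 1,682,260.92.
The quoted forward overvalues KRW, so borrow NZD, buy KRW at spot, deposit the KRW at 6.71%, and sell the proceeds forward at 0.0012828.
The gap between the two covered legs is NZD 22,168.

NZD 22,168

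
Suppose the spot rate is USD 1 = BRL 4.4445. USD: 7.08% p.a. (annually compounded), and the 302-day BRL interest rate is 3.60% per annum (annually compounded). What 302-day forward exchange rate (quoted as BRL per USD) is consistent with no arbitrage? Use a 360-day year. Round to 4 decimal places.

T = 302/360 years.
BRL accumulates by (1 + 0.0360)^(302/360) = 1.0301136.
USD growth factor: (1 + 0.0708)^(302/360) = 1.0590635.
Forward (BRL per USD) = 4.4445 × 1.0301136 / 1.0590635 = 4.323008.

4.3230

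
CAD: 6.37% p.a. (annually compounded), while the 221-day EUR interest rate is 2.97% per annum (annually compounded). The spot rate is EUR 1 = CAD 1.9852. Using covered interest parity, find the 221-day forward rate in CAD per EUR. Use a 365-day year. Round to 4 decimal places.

2.0246

T = 221/365 years.
CAD growth factor: (1 + 0.0637)^(221/365) = 1.0380982.
Growth of 1 EUR over T: (1 + 0.0297)^(221/365) = 1.0178788.
CIP: F = S · (grow CAD)/(grow EUR) = 1.9852 × 1.0380982/1.0178788 = 2.024635 CAD per EUR.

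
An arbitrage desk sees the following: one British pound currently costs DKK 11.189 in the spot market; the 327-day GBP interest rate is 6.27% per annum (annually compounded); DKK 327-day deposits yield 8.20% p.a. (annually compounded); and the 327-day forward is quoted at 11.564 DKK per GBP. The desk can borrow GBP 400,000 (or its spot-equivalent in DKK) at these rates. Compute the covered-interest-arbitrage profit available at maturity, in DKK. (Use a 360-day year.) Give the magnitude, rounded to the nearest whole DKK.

T = 327/360 years.
Route A — deposit GBP, sell forward: 400,000 × 1.056792449 × 11.564 = DKK 4,888,299.15.
Route B — convert at spot, deposit DKK: 400,000 × 11.189 × 1.074211412 = DKK 4,807,740.60.
The quoted forward overvalues GBP, so borrow DKK, buy GBP at spot, deposit the GBP at 6.27%, and sell the proceeds forward at 11.564.
The gap between the two covered legs is DKK 80,559.

DKK 80,559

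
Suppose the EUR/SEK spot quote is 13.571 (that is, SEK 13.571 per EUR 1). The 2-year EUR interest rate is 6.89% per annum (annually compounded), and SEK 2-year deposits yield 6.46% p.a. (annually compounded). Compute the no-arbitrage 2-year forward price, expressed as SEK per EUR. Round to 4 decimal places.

13.4620

T = 2 years.
SEK accumulates by (1 + 0.0646)^2 = 1.13337316.
EUR accumulates by (1 + 0.0689)^2 = 1.14254721.
Forward (SEK per EUR) = 13.571 × 1.13337316 / 1.14254721 = 13.462032.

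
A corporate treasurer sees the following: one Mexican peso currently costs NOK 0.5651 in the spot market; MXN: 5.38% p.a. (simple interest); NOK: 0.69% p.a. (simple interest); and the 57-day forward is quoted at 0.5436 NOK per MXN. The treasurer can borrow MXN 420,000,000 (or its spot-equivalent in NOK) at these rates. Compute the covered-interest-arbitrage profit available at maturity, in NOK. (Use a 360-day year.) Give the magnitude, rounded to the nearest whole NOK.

T = 57/360 years.
Keep in MXN, deliver into the forward: 420,000,000·1.00851833333·0.5436 = NOK 230,256,837.72.
Swap to NOK now, deposit: 420,000,000·0.5651·1.0010925 = NOK 237,601,296.14.
The quoted forward undervalues MXN, so borrow MXN, convert to NOK at spot, deposit the NOK at 0.69%, and buy MXN forward at 0.5436 to cover the loan.
Arbitrage profit = |230,256,837.72 − 237,601,296.14| = NOK 7,344,458.

NOK 7,344,458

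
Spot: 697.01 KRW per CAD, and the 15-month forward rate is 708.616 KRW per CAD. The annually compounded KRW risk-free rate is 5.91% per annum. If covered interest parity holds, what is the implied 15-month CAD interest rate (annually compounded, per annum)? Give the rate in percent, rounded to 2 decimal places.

T = 15/12 years.
F/S = 708.616/697.01 = 1.0166511 = (growth of KRW) / (growth of CAD).
KRW growth factor: (1 + 0.0591)^(15/12) = 1.0744129.
That pins the CAD growth at 1.0568158.
Annualise: 1.0568158^(12/15) − 1 = 0.045200 = 4.52%.

4.52%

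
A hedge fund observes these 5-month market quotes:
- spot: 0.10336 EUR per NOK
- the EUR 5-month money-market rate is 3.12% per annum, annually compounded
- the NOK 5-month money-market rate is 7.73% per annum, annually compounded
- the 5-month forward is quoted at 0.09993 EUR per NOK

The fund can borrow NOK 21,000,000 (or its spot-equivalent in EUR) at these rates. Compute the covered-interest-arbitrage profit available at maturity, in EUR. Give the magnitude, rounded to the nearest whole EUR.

T = 5/12 years.
Keep in NOK, deliver into the forward: 21,000,000·1.031510393·0.09993 = EUR 2,164,655.51.
Swap to EUR now, deposit: 21,000,000·0.10336·1.01288361 = EUR 2,198,524.65.
The quoted forward undervalues NOK, so borrow NOK, convert to EUR at spot, deposit the EUR at 3.12%, and buy NOK forward at 0.09993 to cover the loan.
The gap between the two covered legs is EUR 33,869.

EUR 33,869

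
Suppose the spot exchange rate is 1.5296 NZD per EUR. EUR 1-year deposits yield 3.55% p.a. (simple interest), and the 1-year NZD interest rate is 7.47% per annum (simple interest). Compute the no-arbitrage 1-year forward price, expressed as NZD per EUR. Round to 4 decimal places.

T = 1 year.
NZD accumulates by 1 + 0.0747×1 = 1.074700.
EUR growth factor: 1 + 0.0355×1 = 1.035500.
Forward (NZD per EUR) = 1.5296 × 1.074700 / 1.035500 = 1.587505.

1.5875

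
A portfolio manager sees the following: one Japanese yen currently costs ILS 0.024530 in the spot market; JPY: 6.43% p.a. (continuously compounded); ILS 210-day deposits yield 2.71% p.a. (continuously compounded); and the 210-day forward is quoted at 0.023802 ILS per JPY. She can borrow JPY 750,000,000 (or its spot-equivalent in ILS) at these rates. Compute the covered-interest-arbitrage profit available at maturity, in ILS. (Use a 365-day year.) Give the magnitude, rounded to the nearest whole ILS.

T = 210/365 years.
Invest the JPY and cover forward: 750,000,000 × 1.0376873349 × 0.023802 = ILS 18,524,275.46.
Convert at spot and invest in ILS: 750,000,000 × 0.024530 × 1.0157139668 = ILS 18,686,597.70.
The quoted forward undervalues JPY, so borrow JPY, convert to ILS at spot, deposit the ILS at 2.71%, and buy JPY forward at 0.023802 to cover the loan.
Arbitrage profit = |18,524,275.46 − 18,686,597.70| = ILS 162,322.

ILS 162,322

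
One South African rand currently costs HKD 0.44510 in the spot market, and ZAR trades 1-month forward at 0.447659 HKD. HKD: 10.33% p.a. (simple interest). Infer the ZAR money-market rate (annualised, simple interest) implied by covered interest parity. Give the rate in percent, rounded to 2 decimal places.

3.41%

T = 1/12 years.
By CIP, F/S equals the HKD-to-ZAR growth ratio: 0.447659/0.4451 = 1.0057493.
HKD growth factor: 1 + 0.1033×1/12 = 1.0086083.
That pins the ZAR growth at 1.0028427.
(1.0028427 − 1)/T = 0.034112, i.e. 3.41%.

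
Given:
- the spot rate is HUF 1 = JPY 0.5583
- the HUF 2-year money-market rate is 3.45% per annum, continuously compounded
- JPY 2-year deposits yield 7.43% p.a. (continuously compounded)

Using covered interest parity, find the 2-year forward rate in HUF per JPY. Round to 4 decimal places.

T = 2 years.
JPY accumulates by e^(0.0743×2) = 1.1602088.
HUF growth factor: e^(0.0345×2) = 1.0714362.
CIP: F = S · (grow JPY)/(grow HUF) = 0.5583 × 1.1602088/1.0714362 = 0.6045573 JPY per HUF.
Quoted the other way: 1/0.6045573 = 1.6541 HUF per JPY.

1.6541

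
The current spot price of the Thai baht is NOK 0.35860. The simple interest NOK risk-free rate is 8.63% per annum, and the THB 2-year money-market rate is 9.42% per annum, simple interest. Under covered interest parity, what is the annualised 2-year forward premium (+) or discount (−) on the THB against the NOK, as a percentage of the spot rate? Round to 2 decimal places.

T = 2 years.
CIP forward (NOK per THB) = 0.3586 × 1.172600/1.188400 = 0.35383235.
(F − S)/S ÷ T = (0.35383235 − 0.3586)/0.3586/2 = -0.006648 → -0.66%.

-0.66%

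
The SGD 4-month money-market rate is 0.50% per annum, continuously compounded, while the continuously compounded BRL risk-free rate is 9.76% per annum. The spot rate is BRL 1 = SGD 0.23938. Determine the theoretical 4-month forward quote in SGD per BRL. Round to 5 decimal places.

0.23210

T = 4/12 years.
SGD growth factor: e^(0.0050×4/12) = 1.0016681.
Growth of 1 BRL over T: e^(0.0976×4/12) = 1.0330683.
CIP: F = S · (grow SGD)/(grow BRL) = 0.23938 × 1.0016681/1.0330683 = 0.2321040 SGD per BRL.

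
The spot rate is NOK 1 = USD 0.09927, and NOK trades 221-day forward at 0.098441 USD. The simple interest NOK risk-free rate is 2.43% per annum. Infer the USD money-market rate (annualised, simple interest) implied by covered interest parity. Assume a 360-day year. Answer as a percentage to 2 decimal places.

1.05%

T = 221/360 years.
By CIP, F/S equals the USD-to-NOK growth ratio: 0.098441/0.09927 = 0.9916490.
The NOK side grows by 1 + 0.0243×221/360 = 1.0149175.
So the USD growth factor = 1.0064419.
r = (1.0064419 − 1)/(221/360) = 0.010494 → 1.05%.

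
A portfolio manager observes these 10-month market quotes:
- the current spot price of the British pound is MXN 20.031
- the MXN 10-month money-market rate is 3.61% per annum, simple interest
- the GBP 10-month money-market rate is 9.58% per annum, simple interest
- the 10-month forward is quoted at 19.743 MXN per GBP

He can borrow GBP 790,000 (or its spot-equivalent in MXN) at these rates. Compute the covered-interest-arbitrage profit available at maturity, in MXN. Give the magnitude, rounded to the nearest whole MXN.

T = 10/12 years.
Route A — deposit GBP, sell forward: 790,000 × 1.0798333333 × 19.743 = MXN 16,842,128.10.
Route B — convert at spot, deposit MXN: 790,000 × 20.031 × 1.0300833333 = MXN 16,300,543.41.
The quoted forward overvalues GBP, so borrow MXN, buy GBP at spot, deposit the GBP at 9.58%, and sell the proceeds forward at 19.743.
Arbitrage profit = |16,842,128.10 − 16,300,543.41| = MXN 541,585.

MXN 541,585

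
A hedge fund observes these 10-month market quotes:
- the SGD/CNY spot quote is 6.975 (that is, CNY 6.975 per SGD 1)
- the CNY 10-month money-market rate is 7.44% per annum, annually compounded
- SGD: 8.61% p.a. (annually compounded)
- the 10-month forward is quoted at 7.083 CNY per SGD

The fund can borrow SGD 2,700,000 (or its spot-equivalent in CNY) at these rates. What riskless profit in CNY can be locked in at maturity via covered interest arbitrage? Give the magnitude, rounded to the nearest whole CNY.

T = 10/12 years.
Route A — deposit SGD, sell forward: 2,700,000 × 1.0712516686 × 7.083 = CNY 20,486,724.04.
Route B — convert at spot, deposit CNY: 2,700,000 × 6.975 × 1.0616262938 = CNY 19,993,077.18.
The quoted forward overvalues SGD, so borrow CNY, buy SGD at spot, deposit the SGD at 8.61%, and sell the proceeds forward at 7.083.
Arbitrage profit = |20,486,724.04 − 19,993,077.18| = CNY 493,647.

CNY 493,647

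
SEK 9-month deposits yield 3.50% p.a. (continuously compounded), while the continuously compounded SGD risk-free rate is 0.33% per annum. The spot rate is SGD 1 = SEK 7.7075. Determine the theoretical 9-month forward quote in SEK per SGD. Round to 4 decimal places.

7.8929

T = 9/12 years.
SEK growth factor: e^(0.0350×9/12) = 1.0265976.
SGD accumulates by e^(0.0033×9/12) = 1.0024781.
CIP: F = S · (grow SEK)/(grow SGD) = 7.7075 × 1.0265976/1.0024781 = 7.892942 SEK per SGD.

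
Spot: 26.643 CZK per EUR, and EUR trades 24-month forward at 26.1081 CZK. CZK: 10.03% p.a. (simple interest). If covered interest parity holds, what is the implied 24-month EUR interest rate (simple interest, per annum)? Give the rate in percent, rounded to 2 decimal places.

T = 2 years.
By CIP, F/S equals the CZK-to-EUR growth ratio: 26.1081/26.643 = 0.9799234.
CZK growth factor: 1 + 0.1003×2 = 1.200600.
That pins the EUR growth at 1.2251978.
r = (1.2251978 − 1)/2 = 0.112599 → 11.26%.

11.26%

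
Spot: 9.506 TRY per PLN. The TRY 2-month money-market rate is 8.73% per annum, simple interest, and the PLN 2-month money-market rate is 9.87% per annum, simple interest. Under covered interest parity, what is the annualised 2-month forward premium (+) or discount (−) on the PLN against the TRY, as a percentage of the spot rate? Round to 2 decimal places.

T = 2/12 years.
CIP forward (TRY per PLN) = 9.506 × 1.014550/1.016450 = 9.488231.
Annualised premium = (F − S)/S × (1/T) = (9.488231 − 9.506)/9.506 ÷ (2/12) = -1.12%.

-1.12%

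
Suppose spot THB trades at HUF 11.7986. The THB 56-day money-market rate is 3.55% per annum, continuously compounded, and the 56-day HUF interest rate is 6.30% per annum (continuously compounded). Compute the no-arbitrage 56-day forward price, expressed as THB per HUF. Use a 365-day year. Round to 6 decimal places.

0.084399

T = 56/365 years.
HUF accumulates by e^(0.0630×56/365) = 1.0097126.
THB accumulates by e^(0.0355×56/365) = 1.0054614.
So F = 11.7986 × 1.0097126 / 1.0054614 = 11.84849 (HUF/THB).
Quoted the other way: 1/11.84849 = 0.084399 THB per HUF.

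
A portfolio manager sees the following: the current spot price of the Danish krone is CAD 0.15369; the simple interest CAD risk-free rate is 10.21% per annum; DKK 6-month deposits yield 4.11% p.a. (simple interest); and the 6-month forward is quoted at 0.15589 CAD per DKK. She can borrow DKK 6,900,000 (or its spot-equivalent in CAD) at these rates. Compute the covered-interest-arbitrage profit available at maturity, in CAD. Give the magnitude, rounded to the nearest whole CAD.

T = 6/12 years.
Route A — deposit DKK, sell forward: 6,900,000 × 1.020550 × 0.15589 = CAD 1,097,745.42.
Route B — convert at spot, deposit CAD: 6,900,000 × 0.15369 × 1.051050 = CAD 1,114,597.53.
The quoted forward undervalues DKK, so borrow DKK, convert to CAD at spot, deposit the CAD at 10.21%, and buy DKK forward at 0.15589 to cover the loan.
The gap between the two covered legs is CAD 16,852.

CAD 16,852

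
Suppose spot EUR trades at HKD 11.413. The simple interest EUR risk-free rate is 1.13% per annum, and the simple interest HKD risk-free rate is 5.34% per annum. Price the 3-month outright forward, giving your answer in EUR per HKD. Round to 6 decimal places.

0.086709

T = 3/12 years.
Growth of 1 HKD over T: 1 + 0.0534×3/12 = 1.013350.
EUR growth factor: 1 + 0.0113×3/12 = 1.002825.
So F = 11.413 × 1.013350 / 1.002825 = 11.53278 (HKD/EUR).
Quoted the other way: 1/11.53278 = 0.086709 EUR per HKD.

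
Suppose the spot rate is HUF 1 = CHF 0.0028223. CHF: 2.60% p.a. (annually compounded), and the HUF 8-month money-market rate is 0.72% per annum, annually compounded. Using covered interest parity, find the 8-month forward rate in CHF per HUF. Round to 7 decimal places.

0.0028573

T = 8/12 years.
Growth of 1 CHF over T: (1 + 0.0260)^(8/12) = 1.0172591.
Growth of 1 HUF over T: (1 + 0.0072)^(8/12) = 1.0047943.
Forward (CHF per HUF) = 0.0028223 × 1.0172591 / 1.0047943 = 0.002857312.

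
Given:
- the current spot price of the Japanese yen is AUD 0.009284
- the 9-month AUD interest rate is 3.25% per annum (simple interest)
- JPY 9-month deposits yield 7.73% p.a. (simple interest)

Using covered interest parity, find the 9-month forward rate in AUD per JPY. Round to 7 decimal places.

0.0089892

T = 9/12 years.
AUD growth factor: 1 + 0.0325×9/12 = 1.024375.
JPY growth factor: 1 + 0.0773×9/12 = 1.057975.
So F = 0.009284 × 1.024375 / 1.057975 = 0.008989151 (AUD/JPY).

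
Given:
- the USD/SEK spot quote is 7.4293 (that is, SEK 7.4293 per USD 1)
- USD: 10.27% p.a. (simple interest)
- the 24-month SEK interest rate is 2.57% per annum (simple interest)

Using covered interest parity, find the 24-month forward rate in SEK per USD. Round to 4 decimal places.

T = 2 years.
SEK accumulates by 1 + 0.0257×2 = 1.051400.
USD growth factor: 1 + 0.1027×2 = 1.205400.
CIP: F = S · (grow SEK)/(grow USD) = 7.4293 × 1.051400/1.205400 = 6.480144 SEK per USD.

6.4801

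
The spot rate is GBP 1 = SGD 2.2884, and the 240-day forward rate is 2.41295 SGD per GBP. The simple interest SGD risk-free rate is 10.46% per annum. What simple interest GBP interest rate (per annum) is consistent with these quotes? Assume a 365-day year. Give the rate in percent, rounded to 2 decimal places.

2.07%

T = 240/365 years.
By CIP, F/S equals the SGD-to-GBP growth ratio: 2.41295/2.2884 = 1.0544267.
SGD growth factor: 1 + 0.1046×240/365 = 1.0687781.
That pins the GBP growth at 1.0136106.
(1.0136106 − 1)/T = 0.020699, i.e. 2.07%.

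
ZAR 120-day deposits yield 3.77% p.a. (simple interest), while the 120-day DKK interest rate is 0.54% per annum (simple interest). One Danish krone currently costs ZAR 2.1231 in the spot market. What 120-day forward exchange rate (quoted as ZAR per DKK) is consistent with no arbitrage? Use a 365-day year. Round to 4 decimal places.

2.1456

T = 120/365 years.
Growth of 1 ZAR over T: 1 + 0.0377×120/365 = 1.0123945.
DKK accumulates by 1 + 0.0054×120/365 = 1.0017753.
So F = 2.1231 × 1.0123945 / 1.0017753 = 2.145606 (ZAR/DKK).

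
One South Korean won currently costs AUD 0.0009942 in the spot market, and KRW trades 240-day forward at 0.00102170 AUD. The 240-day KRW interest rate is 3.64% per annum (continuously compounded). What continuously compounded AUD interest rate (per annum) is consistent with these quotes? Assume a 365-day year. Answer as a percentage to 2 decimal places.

7.79%

T = 240/365 years.
F/S = 0.0010217/0.0009942 = 1.0276604 = (growth of AUD) / (growth of KRW).
The KRW side grows by e^(0.0364×240/365) = 1.024223.
That pins the AUD growth at 1.0525534.
Take logs: ln 1.0525534 / (240/365) = 0.077896, so 7.79%.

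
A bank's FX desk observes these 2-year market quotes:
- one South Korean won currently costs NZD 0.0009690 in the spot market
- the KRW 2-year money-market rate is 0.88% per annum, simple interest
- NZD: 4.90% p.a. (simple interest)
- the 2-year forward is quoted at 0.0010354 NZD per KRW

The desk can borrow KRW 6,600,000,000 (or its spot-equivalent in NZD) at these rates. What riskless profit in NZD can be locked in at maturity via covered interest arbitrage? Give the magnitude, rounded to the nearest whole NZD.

T = 2 years.
Keep in KRW, deliver into the forward: 6,600,000,000·1.017600·0.0010354 = NZD 6,953,912.06.
Swap to NZD now, deposit: 6,600,000,000·0.0009690·1.098000 = NZD 7,022,149.20.
The quoted forward undervalues KRW, so borrow KRW, convert to NZD at spot, deposit the NZD at 4.90%, and buy KRW forward at 0.0010354 to cover the loan.
The gap between the two covered legs is NZD 68,237.

NZD 68,237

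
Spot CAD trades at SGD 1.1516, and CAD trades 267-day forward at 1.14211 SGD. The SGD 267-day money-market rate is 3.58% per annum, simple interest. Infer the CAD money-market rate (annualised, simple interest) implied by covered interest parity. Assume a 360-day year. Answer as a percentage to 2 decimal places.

4.73%

T = 267/360 years.
F/S = 1.14211/1.1516 = 0.9917593 = (growth of SGD) / (growth of CAD).
SGD growth factor: 1 + 0.0358×267/360 = 1.0265517.
Hence g_CAD = 1.0350815.
r = (1.0350815 − 1)/(267/360) = 0.047301 → 4.73%.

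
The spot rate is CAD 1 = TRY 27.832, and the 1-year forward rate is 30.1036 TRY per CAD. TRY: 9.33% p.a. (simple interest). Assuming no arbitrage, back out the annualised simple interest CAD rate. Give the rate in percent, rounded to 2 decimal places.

T = 1 year.
By CIP, F/S equals the TRY-to-CAD growth ratio: 30.1036/27.832 = 1.0816183.
The TRY side grows by 1 + 0.0933×1 = 1.093300.
Hence g_CAD = 1.0108002.
(1.0108002 − 1)/T = 0.010800, i.e. 1.08%.

1.08%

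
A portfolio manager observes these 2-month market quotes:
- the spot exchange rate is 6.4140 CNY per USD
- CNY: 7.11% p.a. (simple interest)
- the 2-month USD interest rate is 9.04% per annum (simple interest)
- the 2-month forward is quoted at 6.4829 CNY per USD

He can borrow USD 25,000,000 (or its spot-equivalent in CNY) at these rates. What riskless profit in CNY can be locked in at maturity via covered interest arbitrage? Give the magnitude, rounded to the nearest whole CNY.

CNY 2,264,245

T = 2/12 years.
Invest the USD and cover forward: 25,000,000 × 1.01506666667 × 6.4829 = CNY 164,514,392.33.
Convert at spot and invest in CNY: 25,000,000 × 6.4140 × 1.011850 = CNY 162,250,147.50.
The quoted forward overvalues USD, so borrow CNY, buy USD at spot, deposit the USD at 9.04%, and sell the proceeds forward at 6.4829.
Profit = 164,514,392.33 − 162,250,147.50 = CNY 2,264,245.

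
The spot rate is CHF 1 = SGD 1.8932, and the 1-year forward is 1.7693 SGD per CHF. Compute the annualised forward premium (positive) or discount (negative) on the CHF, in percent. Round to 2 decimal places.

-6.54%

T = 1 year.
CHF trades forward at -6.54447% vs spot over the period.
Per annum: -0.0654447 / 1 = -0.065445 = -6.54%.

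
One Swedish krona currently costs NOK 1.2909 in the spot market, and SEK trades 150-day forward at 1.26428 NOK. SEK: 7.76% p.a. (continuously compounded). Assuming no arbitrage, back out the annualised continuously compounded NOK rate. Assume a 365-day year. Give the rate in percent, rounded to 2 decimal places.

2.69%

T = 150/365 years.
By CIP, F/S equals the NOK-to-SEK growth ratio: 1.26428/1.2909 = 0.9793787.
SEK growth factor: e^(0.0776×150/365) = 1.0324044.
Hence g_NOK = 1.0111149.
r = ln(1.0111149)/(150/365) = 0.026897 → 2.69%.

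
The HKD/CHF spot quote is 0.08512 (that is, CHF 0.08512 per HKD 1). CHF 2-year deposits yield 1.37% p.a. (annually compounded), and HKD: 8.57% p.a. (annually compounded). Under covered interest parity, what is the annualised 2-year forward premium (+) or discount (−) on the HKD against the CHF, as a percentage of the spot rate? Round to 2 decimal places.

T = 2 years.
No-arbitrage forward: 0.08512 × 1.0275877 / 1.1787445 = 0.07420460 CHF/HKD.
(F − S)/S ÷ T = (0.07420460 − 0.08512)/0.08512/2 = -0.064118 → -6.41%.

-6.41%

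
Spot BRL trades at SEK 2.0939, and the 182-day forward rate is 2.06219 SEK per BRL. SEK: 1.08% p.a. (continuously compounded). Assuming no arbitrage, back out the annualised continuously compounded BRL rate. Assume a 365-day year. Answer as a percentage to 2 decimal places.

T = 182/365 years.
By CIP, F/S equals the SEK-to-BRL growth ratio: 2.06219/2.0939 = 0.9848560.
The SEK side grows by e^(0.0108×182/365) = 1.0053997.
So the BRL growth factor = 1.0208596.
r = ln(1.0208596)/(182/365) = 0.041403 → 4.14%.

4.14%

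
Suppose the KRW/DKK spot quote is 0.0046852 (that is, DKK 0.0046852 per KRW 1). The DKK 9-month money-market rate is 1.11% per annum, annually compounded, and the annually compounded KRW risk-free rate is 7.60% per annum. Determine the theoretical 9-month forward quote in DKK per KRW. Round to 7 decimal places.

T = 9/12 years.
Growth of 1 DKK over T: (1 + 0.0111)^(9/12) = 1.0083135.
KRW accumulates by (1 + 0.0760)^(9/12) = 1.0564749.
So F = 0.0046852 × 1.0083135 / 1.0564749 = 0.004471616 (DKK/KRW).

0.0044716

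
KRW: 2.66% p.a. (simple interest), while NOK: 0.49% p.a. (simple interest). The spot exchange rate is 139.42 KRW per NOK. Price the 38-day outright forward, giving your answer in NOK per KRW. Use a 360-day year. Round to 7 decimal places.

T = 38/360 years.
KRW growth factor: 1 + 0.0266×38/360 = 1.0028078.
NOK accumulates by 1 + 0.0049×38/360 = 1.0005172.
So F = 139.42 × 1.0028078 / 1.0005172 = 139.7392 (KRW/NOK).
Quoted the other way: 1/139.7392 = 0.0071562 NOK per KRW.

0.0071562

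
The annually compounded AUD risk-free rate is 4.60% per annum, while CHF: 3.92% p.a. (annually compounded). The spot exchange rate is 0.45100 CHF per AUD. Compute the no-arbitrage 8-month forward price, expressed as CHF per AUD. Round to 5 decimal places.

T = 8/12 years.
CHF growth factor: (1 + 0.0392)^(8/12) = 1.0259655.
Growth of 1 AUD over T: (1 + 0.0460)^(8/12) = 1.0304362.
CIP: F = S · (grow CHF)/(grow AUD) = 0.451 × 1.0259655/1.0304362 = 0.4490433 CHF per AUD.

0.44904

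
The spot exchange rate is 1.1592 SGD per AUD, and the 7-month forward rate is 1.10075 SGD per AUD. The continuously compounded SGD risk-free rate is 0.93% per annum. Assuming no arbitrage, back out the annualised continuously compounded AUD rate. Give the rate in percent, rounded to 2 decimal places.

9.80%

T = 7/12 years.
By CIP, F/S equals the SGD-to-AUD growth ratio: 1.10075/1.1592 = 0.9495773.
SGD growth factor: e^(0.0093×7/12) = 1.0054397.
Hence g_AUD = 1.0588287.
r = ln(1.0588287)/(7/12) = 0.097994 → 9.80%.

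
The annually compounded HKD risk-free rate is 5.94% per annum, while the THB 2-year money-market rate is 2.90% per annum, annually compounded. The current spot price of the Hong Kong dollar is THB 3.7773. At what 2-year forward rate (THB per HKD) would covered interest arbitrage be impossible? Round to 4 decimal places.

T = 2 years.
Growth of 1 THB over T: (1 + 0.0290)^2 = 1.058841.
HKD accumulates by (1 + 0.0594)^2 = 1.1223284.
Forward (THB per HKD) = 3.7773 × 1.058841 / 1.1223284 = 3.563627.

3.5636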